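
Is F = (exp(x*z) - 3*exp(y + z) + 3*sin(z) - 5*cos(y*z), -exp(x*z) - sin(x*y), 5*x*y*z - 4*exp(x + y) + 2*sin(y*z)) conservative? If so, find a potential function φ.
No, ∇×F = (5*x*z + x*exp(x*z) + 2*z*cos(y*z) - 4*exp(x + y), x*exp(x*z) - 5*y*z + 5*y*sin(y*z) + 4*exp(x + y) - 3*exp(y + z) + 3*cos(z), -y*cos(x*y) - z*exp(x*z) - 5*z*sin(y*z) + 3*exp(y + z)) ≠ 0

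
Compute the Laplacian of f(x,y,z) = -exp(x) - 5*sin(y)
-exp(x) + 5*sin(y)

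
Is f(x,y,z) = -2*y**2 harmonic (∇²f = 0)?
No, ∇²f = -4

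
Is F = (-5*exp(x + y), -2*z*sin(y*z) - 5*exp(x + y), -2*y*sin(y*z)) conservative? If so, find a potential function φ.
Yes, F is conservative. φ = -5*exp(x + y) + 2*cos(y*z)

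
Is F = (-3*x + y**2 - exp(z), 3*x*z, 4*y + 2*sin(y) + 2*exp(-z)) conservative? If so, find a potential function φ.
No, ∇×F = (-3*x + 2*cos(y) + 4, -exp(z), -2*y + 3*z) ≠ 0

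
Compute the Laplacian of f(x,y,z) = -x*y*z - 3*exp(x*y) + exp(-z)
(-3*(x**2 + y**2)*exp(x*y + z) + 1)*exp(-z)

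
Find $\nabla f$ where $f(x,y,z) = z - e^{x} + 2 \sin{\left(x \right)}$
(-exp(x) + 2*cos(x), 0, 1)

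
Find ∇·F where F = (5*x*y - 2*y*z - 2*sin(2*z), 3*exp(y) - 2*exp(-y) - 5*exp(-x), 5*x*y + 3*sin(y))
5*y + sinh(y) + 5*cosh(y)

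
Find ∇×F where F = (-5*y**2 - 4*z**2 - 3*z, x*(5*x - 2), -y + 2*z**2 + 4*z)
(-1, -8*z - 3, 10*x + 10*y - 2)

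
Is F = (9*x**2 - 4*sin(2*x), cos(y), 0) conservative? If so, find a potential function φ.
Yes, F is conservative. φ = 3*x**3 + sin(y) + 2*cos(2*x)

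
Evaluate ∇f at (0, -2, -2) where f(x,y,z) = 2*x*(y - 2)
(-8, 0, 0)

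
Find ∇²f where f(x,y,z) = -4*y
0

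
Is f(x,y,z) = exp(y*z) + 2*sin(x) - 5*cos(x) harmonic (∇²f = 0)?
No, ∇²f = y**2*exp(y*z) + z**2*exp(y*z) - 2*sin(x) + 5*cos(x)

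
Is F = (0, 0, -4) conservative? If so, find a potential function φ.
Yes, F is conservative. φ = -4*z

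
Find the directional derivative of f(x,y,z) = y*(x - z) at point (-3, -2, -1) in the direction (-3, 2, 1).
2*sqrt(14)/7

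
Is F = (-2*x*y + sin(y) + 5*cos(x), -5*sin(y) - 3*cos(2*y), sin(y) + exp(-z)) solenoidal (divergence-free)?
No, ∇·F = -2*y - 5*sin(x) + 6*sin(2*y) - 5*cos(y) - exp(-z)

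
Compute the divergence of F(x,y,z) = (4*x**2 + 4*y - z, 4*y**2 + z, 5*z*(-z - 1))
8*x + 8*y - 10*z - 5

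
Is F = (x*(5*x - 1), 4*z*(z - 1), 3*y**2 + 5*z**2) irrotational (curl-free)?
No, ∇×F = (6*y - 8*z + 4, 0, 0)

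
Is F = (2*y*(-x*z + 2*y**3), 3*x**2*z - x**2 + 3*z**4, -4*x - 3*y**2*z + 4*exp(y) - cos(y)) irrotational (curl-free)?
No, ∇×F = (-3*x**2 - 6*y*z - 12*z**3 + 4*exp(y) + sin(y), -2*x*y + 4, 8*x*z - 2*x - 16*y**3)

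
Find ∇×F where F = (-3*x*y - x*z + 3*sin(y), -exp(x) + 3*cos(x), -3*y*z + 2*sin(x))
(-3*z, -x - 2*cos(x), 3*x - exp(x) - 3*sin(x) - 3*cos(y))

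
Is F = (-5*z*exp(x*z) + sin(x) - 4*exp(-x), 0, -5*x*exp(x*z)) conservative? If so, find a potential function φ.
Yes, F is conservative. φ = -5*exp(x*z) - cos(x) + 4*exp(-x)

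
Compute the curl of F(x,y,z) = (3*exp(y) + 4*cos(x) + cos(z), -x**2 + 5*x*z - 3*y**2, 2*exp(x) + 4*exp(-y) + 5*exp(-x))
(-5*x - 4*exp(-y), -2*exp(x) - sin(z) + 5*exp(-x), -2*x + 5*z - 3*exp(y))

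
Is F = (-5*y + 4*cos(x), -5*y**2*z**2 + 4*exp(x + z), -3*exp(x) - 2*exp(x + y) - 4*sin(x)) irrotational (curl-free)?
No, ∇×F = (10*y**2*z - 2*exp(x + y) - 4*exp(x + z), 3*exp(x) + 2*exp(x + y) + 4*cos(x), 4*exp(x + z) + 5)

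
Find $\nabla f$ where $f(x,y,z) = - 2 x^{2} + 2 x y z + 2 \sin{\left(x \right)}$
(-4*x + 2*y*z + 2*cos(x), 2*x*z, 2*x*y)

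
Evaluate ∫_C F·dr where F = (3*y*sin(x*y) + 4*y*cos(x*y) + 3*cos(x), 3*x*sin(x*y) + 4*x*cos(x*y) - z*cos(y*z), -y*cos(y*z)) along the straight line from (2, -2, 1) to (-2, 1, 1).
-11*sin(2) + 4*sin(4) + 3*cos(4) - sin(1) - 3*cos(2)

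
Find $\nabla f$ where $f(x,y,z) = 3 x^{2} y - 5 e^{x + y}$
(6*x*y - 5*exp(x + y), 3*x**2 - 5*exp(x + y), 0)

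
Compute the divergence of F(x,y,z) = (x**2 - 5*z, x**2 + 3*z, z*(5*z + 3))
2*x + 10*z + 3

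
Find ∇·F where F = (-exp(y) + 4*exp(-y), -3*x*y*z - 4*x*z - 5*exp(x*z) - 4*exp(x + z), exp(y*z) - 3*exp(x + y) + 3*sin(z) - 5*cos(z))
-3*x*z + y*exp(y*z) + 5*sin(z) + 3*cos(z)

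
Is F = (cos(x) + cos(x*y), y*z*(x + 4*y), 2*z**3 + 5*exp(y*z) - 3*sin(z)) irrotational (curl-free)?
No, ∇×F = (-y*(x + 4*y) + 5*z*exp(y*z), 0, x*sin(x*y) + y*z)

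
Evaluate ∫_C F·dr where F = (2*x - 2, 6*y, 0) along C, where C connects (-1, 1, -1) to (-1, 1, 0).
0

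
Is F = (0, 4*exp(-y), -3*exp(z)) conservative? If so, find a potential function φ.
Yes, F is conservative. φ = -3*exp(z) - 4*exp(-y)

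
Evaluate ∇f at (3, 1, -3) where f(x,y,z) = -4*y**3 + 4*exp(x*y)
(4*exp(3), -12 + 12*exp(3), 0)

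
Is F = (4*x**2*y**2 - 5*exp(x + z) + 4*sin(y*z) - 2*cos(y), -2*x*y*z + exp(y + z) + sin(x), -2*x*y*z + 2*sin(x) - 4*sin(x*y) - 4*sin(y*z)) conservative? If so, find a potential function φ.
No, ∇×F = (2*x*y - 2*x*z - 4*x*cos(x*y) - 4*z*cos(y*z) - exp(y + z), 2*y*z + 4*y*cos(x*y) + 4*y*cos(y*z) - 5*exp(x + z) - 2*cos(x), -8*x**2*y - 2*y*z - 4*z*cos(y*z) - 2*sin(y) + cos(x)) ≠ 0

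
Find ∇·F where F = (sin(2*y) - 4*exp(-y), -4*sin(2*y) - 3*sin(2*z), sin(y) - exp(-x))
-8*cos(2*y)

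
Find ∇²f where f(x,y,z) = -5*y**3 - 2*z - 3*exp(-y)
-30*y - 3*exp(-y)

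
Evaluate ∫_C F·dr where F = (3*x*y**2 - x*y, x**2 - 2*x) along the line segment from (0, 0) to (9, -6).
2241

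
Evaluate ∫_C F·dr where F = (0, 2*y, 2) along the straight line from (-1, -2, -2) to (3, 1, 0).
1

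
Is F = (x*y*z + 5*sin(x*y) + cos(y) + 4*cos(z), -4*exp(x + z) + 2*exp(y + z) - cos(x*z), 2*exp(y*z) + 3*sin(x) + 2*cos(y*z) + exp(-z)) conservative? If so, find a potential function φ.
No, ∇×F = (-x*sin(x*z) + 2*z*exp(y*z) - 2*z*sin(y*z) + 4*exp(x + z) - 2*exp(y + z), x*y - 4*sin(z) - 3*cos(x), -x*z - 5*x*cos(x*y) + z*sin(x*z) - 4*exp(x + z) + sin(y)) ≠ 0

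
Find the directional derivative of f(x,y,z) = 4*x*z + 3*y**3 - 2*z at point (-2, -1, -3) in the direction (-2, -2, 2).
-7*sqrt(3)/3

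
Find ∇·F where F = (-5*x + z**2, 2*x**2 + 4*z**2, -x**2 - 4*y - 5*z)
-10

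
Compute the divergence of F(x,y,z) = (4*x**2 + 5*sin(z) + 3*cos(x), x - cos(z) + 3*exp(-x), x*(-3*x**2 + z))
9*x - 3*sin(x)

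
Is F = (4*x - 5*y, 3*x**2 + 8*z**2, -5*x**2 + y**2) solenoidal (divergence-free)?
No, ∇·F = 4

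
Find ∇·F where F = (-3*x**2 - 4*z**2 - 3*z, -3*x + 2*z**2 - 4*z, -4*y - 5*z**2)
-6*x - 10*z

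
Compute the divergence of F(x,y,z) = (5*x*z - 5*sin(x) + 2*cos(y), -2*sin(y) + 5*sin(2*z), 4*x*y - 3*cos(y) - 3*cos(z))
5*z + 3*sin(z) - 5*cos(x) - 2*cos(y)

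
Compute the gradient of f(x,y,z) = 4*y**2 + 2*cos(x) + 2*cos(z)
(-2*sin(x), 8*y, -2*sin(z))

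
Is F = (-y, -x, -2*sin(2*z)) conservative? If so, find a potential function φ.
Yes, F is conservative. φ = -x*y + cos(2*z)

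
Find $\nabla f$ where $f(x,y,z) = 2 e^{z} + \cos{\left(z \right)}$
(0, 0, 2*exp(z) - sin(z))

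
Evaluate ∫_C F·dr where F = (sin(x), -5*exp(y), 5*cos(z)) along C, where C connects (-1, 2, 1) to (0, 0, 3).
-6 - 5*sin(1) + cos(1) + 5*sin(3) + 5*exp(2)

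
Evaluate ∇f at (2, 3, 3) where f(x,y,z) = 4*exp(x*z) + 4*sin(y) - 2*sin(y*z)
(12*exp(6), 4*cos(3) - 6*cos(9), -6*cos(9) + 8*exp(6))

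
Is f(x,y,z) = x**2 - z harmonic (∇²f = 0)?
No, ∇²f = 2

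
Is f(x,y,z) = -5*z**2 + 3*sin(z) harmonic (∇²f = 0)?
No, ∇²f = -3*sin(z) - 10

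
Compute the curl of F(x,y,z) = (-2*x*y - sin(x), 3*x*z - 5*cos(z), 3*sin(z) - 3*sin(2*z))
(-3*x - 5*sin(z), 0, 2*x + 3*z)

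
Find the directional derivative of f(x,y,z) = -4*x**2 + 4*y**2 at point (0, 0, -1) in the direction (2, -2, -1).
0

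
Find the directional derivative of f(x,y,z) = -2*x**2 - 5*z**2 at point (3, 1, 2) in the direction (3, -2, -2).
4*sqrt(17)/17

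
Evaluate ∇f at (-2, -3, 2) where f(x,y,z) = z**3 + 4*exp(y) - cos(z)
(0, 4*exp(-3), sin(2) + 12)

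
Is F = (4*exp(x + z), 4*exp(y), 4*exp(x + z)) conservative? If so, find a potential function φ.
Yes, F is conservative. φ = 4*exp(y) + 4*exp(x + z)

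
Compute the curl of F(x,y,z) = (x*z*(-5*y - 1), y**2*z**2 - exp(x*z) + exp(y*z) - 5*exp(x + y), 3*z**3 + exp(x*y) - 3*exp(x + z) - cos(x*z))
(x*exp(x*y) + x*exp(x*z) - 2*y**2*z - y*exp(y*z), -x*(5*y + 1) - y*exp(x*y) - z*sin(x*z) + 3*exp(x + z), 5*x*z - z*exp(x*z) - 5*exp(x + y))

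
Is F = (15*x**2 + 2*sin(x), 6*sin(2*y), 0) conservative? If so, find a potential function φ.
Yes, F is conservative. φ = 5*x**3 - 2*cos(x) - 3*cos(2*y)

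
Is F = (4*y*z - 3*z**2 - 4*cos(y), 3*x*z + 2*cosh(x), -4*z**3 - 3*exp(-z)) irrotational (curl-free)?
No, ∇×F = (-3*x, 4*y - 6*z, -z - 4*sin(y) + 2*sinh(x))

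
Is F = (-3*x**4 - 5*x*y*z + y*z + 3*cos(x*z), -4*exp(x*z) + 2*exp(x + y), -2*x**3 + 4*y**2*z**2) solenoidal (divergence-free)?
No, ∇·F = -12*x**3 + 8*y**2*z - 5*y*z - 3*z*sin(x*z) + 2*exp(x + y)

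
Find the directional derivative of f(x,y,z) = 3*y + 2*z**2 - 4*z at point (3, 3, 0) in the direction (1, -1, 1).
-7*sqrt(3)/3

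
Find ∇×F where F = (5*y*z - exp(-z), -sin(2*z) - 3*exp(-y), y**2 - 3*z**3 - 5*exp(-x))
(2*y + 2*cos(2*z), 5*y + exp(-z) - 5*exp(-x), -5*z)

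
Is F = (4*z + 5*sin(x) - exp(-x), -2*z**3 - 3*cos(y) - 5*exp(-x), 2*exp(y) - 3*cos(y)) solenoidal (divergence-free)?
No, ∇·F = 3*sin(y) + 5*cos(x) + exp(-x)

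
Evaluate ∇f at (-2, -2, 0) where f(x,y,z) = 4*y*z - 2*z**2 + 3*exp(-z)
(0, 0, -11)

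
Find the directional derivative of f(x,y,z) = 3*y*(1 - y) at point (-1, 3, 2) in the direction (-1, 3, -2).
-45*sqrt(14)/14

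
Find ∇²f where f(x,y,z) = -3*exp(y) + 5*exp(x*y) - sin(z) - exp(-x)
5*x**2*exp(x*y) + 5*y**2*exp(x*y) - 3*exp(y) + sin(z) - exp(-x)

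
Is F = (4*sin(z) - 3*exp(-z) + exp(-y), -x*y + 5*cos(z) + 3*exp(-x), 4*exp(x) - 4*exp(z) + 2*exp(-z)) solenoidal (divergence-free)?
No, ∇·F = -x - 4*exp(z) - 2*exp(-z)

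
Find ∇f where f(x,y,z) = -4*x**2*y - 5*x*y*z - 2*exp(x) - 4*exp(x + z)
(-8*x*y - 5*y*z - 2*exp(x) - 4*exp(x + z), x*(-4*x - 5*z), -5*x*y - 4*exp(x + z))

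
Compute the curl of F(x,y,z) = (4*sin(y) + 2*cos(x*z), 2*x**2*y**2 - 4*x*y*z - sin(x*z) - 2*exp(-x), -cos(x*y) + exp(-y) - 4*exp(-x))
((x*(4*y + sin(x*y) + cos(x*z))*exp(y) - 1)*exp(-y), -2*x*sin(x*z) - y*sin(x*y) - 4*exp(-x), 4*x*y**2 - 4*y*z - z*cos(x*z) - 4*cos(y) + 2*exp(-x))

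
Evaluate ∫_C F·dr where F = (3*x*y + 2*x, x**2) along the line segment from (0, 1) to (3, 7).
189/2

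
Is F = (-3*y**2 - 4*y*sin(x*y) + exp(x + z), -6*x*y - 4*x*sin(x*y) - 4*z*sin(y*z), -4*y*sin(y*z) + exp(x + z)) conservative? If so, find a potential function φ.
Yes, F is conservative. φ = -3*x*y**2 + exp(x + z) + 4*cos(x*y) + 4*cos(y*z)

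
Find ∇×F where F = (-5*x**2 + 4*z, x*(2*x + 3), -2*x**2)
(0, 4*x + 4, 4*x + 3)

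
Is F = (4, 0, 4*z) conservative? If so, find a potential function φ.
Yes, F is conservative. φ = 4*x + 2*z**2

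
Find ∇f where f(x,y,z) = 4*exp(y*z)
(0, 4*z*exp(y*z), 4*y*exp(y*z))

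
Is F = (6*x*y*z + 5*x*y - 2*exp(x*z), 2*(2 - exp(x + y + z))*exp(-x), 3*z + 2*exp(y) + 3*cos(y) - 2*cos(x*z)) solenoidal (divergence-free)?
No, ∇·F = 2*x*sin(x*z) + 6*y*z + 5*y - 2*z*exp(x*z) - 2*exp(y + z) + 3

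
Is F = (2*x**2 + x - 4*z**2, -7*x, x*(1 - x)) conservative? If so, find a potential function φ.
No, ∇×F = (0, 2*x - 8*z - 1, -7) ≠ 0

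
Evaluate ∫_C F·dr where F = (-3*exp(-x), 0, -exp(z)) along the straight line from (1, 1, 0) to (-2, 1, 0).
-(3 - 3*exp(3))*exp(-1)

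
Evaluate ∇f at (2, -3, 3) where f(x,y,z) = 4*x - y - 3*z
(4, -1, -3)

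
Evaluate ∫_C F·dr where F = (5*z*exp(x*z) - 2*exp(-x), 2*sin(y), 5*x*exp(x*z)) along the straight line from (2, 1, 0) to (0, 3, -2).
-2*exp(-2) + 2*cos(1) - 2*cos(3) + 2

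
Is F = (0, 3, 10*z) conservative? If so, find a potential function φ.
Yes, F is conservative. φ = 3*y + 5*z**2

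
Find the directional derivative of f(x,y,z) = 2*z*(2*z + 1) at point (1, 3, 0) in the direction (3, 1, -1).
-2*sqrt(11)/11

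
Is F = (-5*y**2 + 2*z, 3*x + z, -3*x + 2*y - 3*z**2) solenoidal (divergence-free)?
No, ∇·F = -6*z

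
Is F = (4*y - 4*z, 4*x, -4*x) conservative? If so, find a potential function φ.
Yes, F is conservative. φ = 4*x*(y - z)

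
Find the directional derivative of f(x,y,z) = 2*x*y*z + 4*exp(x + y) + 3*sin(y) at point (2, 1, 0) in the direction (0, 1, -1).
sqrt(2)*(-4 + 3*cos(1) + 4*exp(3))/2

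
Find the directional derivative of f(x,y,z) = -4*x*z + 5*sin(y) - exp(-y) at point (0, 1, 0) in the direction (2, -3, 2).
-3*sqrt(17)*(1 + 5*E*cos(1))*exp(-1)/17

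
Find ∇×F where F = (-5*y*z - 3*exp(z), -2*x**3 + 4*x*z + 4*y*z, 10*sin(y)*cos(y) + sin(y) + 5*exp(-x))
(-4*x - 4*y + cos(y) + 10*cos(2*y), -5*y - 3*exp(z) + 5*exp(-x), -6*x**2 + 9*z)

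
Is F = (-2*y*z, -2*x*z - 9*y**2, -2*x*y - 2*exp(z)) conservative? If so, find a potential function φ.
Yes, F is conservative. φ = -2*x*y*z - 3*y**3 - 2*exp(z)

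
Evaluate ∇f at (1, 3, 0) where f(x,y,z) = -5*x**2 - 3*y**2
(-10, -18, 0)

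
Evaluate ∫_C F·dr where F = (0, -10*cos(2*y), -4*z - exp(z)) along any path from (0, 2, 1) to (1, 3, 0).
5*sin(4) + 1 - 5*sin(6) + E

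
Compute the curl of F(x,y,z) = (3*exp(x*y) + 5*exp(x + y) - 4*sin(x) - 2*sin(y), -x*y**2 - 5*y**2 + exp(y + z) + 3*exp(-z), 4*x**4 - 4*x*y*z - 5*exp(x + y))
((-(4*x*z + 5*exp(x + y) + exp(y + z))*exp(z) + 3)*exp(-z), -16*x**3 + 4*y*z + 5*exp(x + y), -3*x*exp(x*y) - y**2 - 5*exp(x + y) + 2*cos(y))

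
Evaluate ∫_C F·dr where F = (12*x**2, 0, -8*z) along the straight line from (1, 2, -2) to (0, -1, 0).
12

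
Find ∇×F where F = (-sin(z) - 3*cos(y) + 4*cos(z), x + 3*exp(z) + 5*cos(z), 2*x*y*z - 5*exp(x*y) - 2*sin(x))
(2*x*z - 5*x*exp(x*y) - 3*exp(z) + 5*sin(z), -2*y*z + 5*y*exp(x*y) - 4*sin(z) + 2*cos(x) - cos(z), 1 - 3*sin(y))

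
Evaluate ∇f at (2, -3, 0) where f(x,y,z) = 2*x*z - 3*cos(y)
(0, -3*sin(3), 4)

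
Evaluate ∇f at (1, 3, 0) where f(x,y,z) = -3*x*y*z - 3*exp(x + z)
(-3*E, 0, -9 - 3*E)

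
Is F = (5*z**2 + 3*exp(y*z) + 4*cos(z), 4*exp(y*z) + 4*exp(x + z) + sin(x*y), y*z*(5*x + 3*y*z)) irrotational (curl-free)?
No, ∇×F = (5*x*z + 6*y*z**2 - 4*y*exp(y*z) - 4*exp(x + z), -5*y*z + 3*y*exp(y*z) + 10*z - 4*sin(z), y*cos(x*y) - 3*z*exp(y*z) + 4*exp(x + z))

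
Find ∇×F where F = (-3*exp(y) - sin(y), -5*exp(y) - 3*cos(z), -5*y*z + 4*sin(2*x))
(-5*z - 3*sin(z), -8*cos(2*x), 3*exp(y) + cos(y))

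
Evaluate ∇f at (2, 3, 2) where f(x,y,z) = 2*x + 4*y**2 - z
(2, 24, -1)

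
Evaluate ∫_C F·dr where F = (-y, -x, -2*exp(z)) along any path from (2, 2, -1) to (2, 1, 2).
-2*exp(2) + 2*exp(-1) + 2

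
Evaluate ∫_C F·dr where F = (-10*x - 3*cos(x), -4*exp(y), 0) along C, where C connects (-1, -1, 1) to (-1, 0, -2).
-4 + 4*exp(-1)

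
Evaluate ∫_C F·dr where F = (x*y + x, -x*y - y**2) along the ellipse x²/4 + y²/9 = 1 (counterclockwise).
0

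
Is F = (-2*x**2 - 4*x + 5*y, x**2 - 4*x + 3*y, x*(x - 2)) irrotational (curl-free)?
No, ∇×F = (0, 2 - 2*x, 2*x - 9)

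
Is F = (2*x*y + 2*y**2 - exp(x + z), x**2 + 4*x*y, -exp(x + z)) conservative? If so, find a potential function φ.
Yes, F is conservative. φ = x**2*y + 2*x*y**2 - exp(x + z)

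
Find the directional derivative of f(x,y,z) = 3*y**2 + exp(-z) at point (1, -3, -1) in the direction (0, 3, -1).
sqrt(10)*(-54 + E)/10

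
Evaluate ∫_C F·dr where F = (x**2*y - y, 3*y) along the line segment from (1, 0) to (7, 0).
0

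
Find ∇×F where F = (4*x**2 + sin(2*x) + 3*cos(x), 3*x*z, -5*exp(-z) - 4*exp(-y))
(-3*x + 4*exp(-y), 0, 3*z)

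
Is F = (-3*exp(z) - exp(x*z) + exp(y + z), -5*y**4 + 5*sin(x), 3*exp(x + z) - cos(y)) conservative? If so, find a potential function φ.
No, ∇×F = (sin(y), -x*exp(x*z) - 3*exp(z) - 3*exp(x + z) + exp(y + z), -exp(y + z) + 5*cos(x)) ≠ 0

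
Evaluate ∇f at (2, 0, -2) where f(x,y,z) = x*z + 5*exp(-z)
(-2, 0, 2 - 5*exp(2))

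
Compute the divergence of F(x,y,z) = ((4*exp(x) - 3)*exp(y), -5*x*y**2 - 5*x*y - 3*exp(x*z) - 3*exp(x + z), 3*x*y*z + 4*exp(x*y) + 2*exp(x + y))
-7*x*y - 5*x + 4*exp(x + y)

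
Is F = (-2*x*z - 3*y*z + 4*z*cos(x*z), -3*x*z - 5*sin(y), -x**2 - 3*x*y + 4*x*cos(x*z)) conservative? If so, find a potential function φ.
Yes, F is conservative. φ = -x**2*z - 3*x*y*z + 4*sin(x*z) + 5*cos(y)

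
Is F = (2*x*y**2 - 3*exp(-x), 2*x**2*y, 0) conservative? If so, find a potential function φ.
Yes, F is conservative. φ = x**2*y**2 + 3*exp(-x)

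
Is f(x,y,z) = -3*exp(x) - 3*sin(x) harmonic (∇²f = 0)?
No, ∇²f = -3*exp(x) + 3*sin(x)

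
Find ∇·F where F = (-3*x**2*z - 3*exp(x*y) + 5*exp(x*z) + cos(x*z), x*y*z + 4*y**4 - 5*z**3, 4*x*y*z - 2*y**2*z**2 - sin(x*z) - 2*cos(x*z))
4*x*y - 5*x*z + 2*x*sin(x*z) - x*cos(x*z) + 16*y**3 - 4*y**2*z - 3*y*exp(x*y) + 5*z*exp(x*z) - z*sin(x*z)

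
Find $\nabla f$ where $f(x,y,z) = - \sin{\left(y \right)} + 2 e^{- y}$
(0, -cos(y) - 2*exp(-y), 0)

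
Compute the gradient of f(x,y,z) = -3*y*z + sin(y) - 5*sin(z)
(0, -3*z + cos(y), -3*y - 5*cos(z))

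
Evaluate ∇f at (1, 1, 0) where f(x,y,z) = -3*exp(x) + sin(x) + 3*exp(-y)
(-3*E + cos(1), -3*exp(-1), 0)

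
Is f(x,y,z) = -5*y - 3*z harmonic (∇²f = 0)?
Yes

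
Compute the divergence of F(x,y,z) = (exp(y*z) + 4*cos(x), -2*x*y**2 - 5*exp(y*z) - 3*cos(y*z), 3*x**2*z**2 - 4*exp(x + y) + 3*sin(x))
6*x**2*z - 4*x*y - 5*z*exp(y*z) + 3*z*sin(y*z) - 4*sin(x)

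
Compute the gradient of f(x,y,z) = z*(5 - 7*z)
(0, 0, 5 - 14*z)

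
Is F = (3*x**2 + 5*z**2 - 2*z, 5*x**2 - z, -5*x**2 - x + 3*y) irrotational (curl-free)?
No, ∇×F = (4, 10*x + 10*z - 1, 10*x)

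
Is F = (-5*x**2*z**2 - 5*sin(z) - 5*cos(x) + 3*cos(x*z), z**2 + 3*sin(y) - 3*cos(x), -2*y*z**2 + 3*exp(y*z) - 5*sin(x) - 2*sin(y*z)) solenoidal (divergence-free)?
No, ∇·F = -10*x*z**2 - 4*y*z + 3*y*exp(y*z) - 2*y*cos(y*z) - 3*z*sin(x*z) + 5*sin(x) + 3*cos(y)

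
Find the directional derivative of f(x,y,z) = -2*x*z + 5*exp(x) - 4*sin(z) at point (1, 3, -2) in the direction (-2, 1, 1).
-sqrt(6)*(2*cos(2) + 5 + 5*E)/3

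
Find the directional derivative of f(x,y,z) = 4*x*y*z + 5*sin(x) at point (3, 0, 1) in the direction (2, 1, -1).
sqrt(6)*(5*cos(3) + 6)/3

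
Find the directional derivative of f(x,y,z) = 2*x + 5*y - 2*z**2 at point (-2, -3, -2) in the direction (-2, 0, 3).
20*sqrt(13)/13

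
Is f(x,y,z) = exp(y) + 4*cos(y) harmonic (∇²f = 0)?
No, ∇²f = exp(y) - 4*cos(y)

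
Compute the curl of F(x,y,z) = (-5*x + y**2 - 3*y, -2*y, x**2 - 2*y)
(-2, -2*x, 3 - 2*y)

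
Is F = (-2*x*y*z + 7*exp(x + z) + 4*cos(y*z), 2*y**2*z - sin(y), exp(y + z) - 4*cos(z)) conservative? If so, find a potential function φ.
No, ∇×F = (-2*y**2 + exp(y + z), -2*x*y - 4*y*sin(y*z) + 7*exp(x + z), 2*z*(x + 2*sin(y*z))) ≠ 0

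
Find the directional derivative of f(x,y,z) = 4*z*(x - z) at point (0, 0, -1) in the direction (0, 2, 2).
4*sqrt(2)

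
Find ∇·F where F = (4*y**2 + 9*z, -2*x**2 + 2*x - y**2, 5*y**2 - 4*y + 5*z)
5 - 2*y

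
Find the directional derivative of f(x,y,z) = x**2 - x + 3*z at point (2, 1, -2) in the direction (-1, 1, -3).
-12*sqrt(11)/11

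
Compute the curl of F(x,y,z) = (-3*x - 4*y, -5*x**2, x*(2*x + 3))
(0, -4*x - 3, 4 - 10*x)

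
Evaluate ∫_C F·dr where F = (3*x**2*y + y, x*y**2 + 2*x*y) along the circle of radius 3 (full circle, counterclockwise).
-99*pi/2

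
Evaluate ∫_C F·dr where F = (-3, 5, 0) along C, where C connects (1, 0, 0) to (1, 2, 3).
10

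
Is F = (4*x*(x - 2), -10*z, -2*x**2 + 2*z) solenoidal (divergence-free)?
No, ∇·F = 8*x - 6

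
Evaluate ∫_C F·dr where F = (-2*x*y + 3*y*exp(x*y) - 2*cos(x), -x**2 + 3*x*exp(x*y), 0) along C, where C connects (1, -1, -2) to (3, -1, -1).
-3*exp(-1) - 2*sin(3) + 3*exp(-3) + 2*sin(1) + 8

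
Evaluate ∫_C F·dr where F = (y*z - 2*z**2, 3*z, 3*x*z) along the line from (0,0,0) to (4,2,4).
44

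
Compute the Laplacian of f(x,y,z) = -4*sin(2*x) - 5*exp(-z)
16*sin(2*x) - 5*exp(-z)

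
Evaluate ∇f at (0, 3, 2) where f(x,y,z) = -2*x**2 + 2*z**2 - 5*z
(0, 0, 3)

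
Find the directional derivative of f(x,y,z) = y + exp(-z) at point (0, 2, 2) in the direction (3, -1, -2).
sqrt(14)*(2 - exp(2))*exp(-2)/14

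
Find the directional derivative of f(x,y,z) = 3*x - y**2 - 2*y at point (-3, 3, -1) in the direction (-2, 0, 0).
-3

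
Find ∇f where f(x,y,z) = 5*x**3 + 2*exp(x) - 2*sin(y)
(15*x**2 + 2*exp(x), -2*cos(y), 0)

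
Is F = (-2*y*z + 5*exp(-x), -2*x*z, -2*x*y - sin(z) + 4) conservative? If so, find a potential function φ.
Yes, F is conservative. φ = -2*x*y*z + 4*z + cos(z) - 5*exp(-x)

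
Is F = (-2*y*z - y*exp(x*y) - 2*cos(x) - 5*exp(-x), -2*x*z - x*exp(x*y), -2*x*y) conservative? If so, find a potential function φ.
Yes, F is conservative. φ = -2*x*y*z - exp(x*y) - 2*sin(x) + 5*exp(-x)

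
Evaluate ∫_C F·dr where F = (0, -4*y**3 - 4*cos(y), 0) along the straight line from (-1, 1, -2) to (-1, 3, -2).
-80 - 4*sin(3) + 4*sin(1)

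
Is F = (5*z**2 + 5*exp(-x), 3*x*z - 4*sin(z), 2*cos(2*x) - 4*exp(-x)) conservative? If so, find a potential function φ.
No, ∇×F = (-3*x + 4*cos(z), 10*z + 4*sin(2*x) - 4*exp(-x), 3*z) ≠ 0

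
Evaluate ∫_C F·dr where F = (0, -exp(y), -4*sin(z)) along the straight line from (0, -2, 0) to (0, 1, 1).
-4 - E + exp(-2) + 4*cos(1)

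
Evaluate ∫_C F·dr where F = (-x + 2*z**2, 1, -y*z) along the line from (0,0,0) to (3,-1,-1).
-19/6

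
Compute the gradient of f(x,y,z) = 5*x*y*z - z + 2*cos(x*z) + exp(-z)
(z*(5*y - 2*sin(x*z)), 5*x*z, 5*x*y - 2*x*sin(x*z) - 1 - exp(-z))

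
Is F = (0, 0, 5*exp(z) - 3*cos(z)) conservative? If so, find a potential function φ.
Yes, F is conservative. φ = 5*exp(z) - 3*sin(z)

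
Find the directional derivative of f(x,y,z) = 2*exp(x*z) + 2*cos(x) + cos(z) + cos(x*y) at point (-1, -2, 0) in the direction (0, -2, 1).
-2*sqrt(5)*(sin(2) + 1)/5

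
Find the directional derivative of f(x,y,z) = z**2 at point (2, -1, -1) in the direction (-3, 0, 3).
-sqrt(2)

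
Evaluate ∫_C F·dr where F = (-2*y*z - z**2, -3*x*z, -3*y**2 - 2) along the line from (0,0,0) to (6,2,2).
-60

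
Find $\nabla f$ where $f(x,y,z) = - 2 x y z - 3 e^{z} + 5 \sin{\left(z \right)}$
(-2*y*z, -2*x*z, -2*x*y - 3*exp(z) + 5*cos(z))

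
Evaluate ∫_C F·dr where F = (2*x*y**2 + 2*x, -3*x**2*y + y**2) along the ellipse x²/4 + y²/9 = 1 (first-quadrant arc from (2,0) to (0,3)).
-40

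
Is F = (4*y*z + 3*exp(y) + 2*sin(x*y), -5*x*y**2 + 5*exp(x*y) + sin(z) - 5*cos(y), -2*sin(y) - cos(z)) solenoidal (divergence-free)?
No, ∇·F = -10*x*y + 5*x*exp(x*y) + 2*y*cos(x*y) + 5*sin(y) + sin(z)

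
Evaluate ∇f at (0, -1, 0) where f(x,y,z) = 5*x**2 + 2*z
(0, 0, 2)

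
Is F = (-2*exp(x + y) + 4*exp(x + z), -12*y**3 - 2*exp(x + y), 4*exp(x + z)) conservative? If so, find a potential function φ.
Yes, F is conservative. φ = -3*y**4 - 2*exp(x + y) + 4*exp(x + z)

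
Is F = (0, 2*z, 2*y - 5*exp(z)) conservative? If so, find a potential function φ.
Yes, F is conservative. φ = 2*y*z - 5*exp(z)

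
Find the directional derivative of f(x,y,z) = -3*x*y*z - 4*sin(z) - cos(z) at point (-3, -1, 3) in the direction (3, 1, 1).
sqrt(11)*(sin(3) - 4*cos(3) + 45)/11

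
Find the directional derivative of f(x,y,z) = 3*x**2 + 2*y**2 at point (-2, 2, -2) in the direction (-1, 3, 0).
18*sqrt(10)/5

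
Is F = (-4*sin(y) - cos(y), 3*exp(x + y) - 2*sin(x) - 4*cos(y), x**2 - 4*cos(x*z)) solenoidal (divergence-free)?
No, ∇·F = 4*x*sin(x*z) + 3*exp(x + y) + 4*sin(y)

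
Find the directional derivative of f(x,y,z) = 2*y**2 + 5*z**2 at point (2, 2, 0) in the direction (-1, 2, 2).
16/3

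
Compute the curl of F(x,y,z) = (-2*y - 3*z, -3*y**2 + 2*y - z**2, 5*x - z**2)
(2*z, -8, 2)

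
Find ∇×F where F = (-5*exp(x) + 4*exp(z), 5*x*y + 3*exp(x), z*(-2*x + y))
(z, 2*z + 4*exp(z), 5*y + 3*exp(x))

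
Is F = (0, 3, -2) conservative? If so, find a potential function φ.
Yes, F is conservative. φ = 3*y - 2*z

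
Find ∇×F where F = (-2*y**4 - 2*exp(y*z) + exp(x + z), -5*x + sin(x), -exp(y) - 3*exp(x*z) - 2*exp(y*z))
(-2*z*exp(y*z) - exp(y), -2*y*exp(y*z) + 3*z*exp(x*z) + exp(x + z), 8*y**3 + 2*z*exp(y*z) + cos(x) - 5)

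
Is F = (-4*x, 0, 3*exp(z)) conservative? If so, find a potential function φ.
Yes, F is conservative. φ = -2*x**2 + 3*exp(z)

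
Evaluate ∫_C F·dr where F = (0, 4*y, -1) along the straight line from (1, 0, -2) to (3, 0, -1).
-1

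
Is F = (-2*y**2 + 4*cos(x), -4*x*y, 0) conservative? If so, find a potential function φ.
Yes, F is conservative. φ = -2*x*y**2 + 4*sin(x)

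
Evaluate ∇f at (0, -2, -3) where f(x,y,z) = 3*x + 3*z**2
(3, 0, -18)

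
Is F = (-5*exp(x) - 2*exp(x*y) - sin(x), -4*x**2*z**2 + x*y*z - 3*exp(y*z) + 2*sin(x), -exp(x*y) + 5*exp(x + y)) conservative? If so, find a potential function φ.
No, ∇×F = (8*x**2*z - x*y - x*exp(x*y) + 3*y*exp(y*z) + 5*exp(x + y), y*exp(x*y) - 5*exp(x + y), -8*x*z**2 + 2*x*exp(x*y) + y*z + 2*cos(x)) ≠ 0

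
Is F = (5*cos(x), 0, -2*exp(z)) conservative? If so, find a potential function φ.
Yes, F is conservative. φ = -2*exp(z) + 5*sin(x)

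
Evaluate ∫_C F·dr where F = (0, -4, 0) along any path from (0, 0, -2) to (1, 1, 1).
-4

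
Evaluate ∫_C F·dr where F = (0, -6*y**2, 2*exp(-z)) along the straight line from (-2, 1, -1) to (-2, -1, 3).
-2*exp(-3) + 4 + 2*E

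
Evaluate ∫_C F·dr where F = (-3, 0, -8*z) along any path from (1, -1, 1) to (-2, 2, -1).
9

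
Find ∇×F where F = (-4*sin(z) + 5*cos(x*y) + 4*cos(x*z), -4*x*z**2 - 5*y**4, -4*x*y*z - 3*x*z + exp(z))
(4*x*z, -4*x*sin(x*z) + 4*y*z + 3*z - 4*cos(z), 5*x*sin(x*y) - 4*z**2)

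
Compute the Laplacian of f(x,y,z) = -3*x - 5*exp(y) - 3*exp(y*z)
-3*y**2*exp(y*z) - 3*z**2*exp(y*z) - 5*exp(y)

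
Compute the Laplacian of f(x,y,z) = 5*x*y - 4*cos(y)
4*cos(y)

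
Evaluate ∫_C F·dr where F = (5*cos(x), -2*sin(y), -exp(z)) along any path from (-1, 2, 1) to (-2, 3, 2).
-exp(2) - 5*sin(2) + 2*cos(3) - 2*cos(2) + E + 5*sin(1)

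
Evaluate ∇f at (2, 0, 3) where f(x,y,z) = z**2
(0, 0, 6)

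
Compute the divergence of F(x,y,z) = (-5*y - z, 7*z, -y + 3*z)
3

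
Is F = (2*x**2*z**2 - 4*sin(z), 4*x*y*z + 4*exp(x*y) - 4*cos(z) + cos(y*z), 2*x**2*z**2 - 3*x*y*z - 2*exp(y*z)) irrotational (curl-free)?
No, ∇×F = (-4*x*y - 3*x*z + y*sin(y*z) - 2*z*exp(y*z) - 4*sin(z), 4*x**2*z - 4*x*z**2 + 3*y*z - 4*cos(z), 4*y*(z + exp(x*y)))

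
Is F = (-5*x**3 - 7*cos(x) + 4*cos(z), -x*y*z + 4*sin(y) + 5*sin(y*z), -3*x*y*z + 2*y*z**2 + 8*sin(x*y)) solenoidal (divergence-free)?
No, ∇·F = -15*x**2 - 3*x*y - x*z + 4*y*z + 5*z*cos(y*z) + 7*sin(x) + 4*cos(y)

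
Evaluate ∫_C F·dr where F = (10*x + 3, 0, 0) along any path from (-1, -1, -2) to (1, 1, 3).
6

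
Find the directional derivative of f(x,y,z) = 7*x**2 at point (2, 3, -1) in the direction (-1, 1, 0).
-14*sqrt(2)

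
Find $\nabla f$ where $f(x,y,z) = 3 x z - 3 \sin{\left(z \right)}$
(3*z, 0, 3*x - 3*cos(z))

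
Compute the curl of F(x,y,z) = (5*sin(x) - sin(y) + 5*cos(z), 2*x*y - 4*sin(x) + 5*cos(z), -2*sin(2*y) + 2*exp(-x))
(5*sin(z) - 4*cos(2*y), -5*sin(z) + 2*exp(-x), 2*y - 4*cos(x) + cos(y))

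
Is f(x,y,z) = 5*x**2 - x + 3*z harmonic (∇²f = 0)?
No, ∇²f = 10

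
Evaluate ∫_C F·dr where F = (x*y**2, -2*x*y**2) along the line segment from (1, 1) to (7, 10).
-2370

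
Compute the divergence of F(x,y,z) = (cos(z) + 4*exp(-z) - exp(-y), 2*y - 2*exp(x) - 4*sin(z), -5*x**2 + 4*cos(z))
2 - 4*sin(z)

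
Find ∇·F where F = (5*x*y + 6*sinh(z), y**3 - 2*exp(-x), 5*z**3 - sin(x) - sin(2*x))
3*y**2 + 5*y + 15*z**2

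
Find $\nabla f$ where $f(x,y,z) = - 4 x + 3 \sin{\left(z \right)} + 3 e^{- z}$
(-4, 0, 3*cos(z) - 3*exp(-z))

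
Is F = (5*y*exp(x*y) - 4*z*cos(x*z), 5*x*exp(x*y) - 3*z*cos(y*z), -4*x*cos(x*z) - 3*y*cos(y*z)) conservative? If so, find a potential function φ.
Yes, F is conservative. φ = 5*exp(x*y) - 4*sin(x*z) - 3*sin(y*z)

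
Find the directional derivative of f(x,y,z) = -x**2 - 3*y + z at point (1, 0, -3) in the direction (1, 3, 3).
-8*sqrt(19)/19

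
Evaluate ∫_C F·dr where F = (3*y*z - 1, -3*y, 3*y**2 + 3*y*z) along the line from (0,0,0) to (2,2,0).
-8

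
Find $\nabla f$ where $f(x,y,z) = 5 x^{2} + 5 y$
(10*x, 5, 0)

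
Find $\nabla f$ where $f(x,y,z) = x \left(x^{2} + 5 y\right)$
(3*x**2 + 5*y, 5*x, 0)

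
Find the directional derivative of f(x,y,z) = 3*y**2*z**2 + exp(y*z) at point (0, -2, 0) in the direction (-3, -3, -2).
2*sqrt(22)/11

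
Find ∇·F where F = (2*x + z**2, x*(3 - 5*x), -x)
2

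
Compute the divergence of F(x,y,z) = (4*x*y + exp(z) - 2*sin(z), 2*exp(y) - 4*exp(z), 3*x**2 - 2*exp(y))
4*y + 2*exp(y)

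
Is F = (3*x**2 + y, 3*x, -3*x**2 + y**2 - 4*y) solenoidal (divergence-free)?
No, ∇·F = 6*x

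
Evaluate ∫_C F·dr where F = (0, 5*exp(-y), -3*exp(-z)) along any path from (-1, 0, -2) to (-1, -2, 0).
8 - 8*exp(2)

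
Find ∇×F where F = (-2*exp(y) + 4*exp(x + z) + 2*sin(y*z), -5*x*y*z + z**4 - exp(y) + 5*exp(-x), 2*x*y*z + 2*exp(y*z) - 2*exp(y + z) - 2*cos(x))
(5*x*y + 2*x*z - 4*z**3 + 2*z*exp(y*z) - 2*exp(y + z), -2*y*z + 2*y*cos(y*z) + 4*exp(x + z) - 2*sin(x), -5*y*z - 2*z*cos(y*z) + 2*exp(y) - 5*exp(-x))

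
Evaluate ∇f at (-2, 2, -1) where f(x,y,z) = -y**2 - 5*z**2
(0, -4, 10)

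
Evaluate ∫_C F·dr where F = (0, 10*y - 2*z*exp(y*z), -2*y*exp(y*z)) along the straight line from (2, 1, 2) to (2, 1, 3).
2*(1 - E)*exp(2)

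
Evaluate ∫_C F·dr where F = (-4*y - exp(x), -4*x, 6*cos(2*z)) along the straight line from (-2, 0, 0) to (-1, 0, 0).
(1 - E)*exp(-2)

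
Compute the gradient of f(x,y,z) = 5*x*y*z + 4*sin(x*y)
(y*(5*z + 4*cos(x*y)), x*(5*z + 4*cos(x*y)), 5*x*y)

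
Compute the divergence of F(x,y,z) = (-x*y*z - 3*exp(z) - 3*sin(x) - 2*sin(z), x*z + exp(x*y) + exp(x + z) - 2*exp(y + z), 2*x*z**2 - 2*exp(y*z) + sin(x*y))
4*x*z + x*exp(x*y) - y*z - 2*y*exp(y*z) - 2*exp(y + z) - 3*cos(x)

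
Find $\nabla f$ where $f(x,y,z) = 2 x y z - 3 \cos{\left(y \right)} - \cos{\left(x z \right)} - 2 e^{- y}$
(z*(2*y + sin(x*z)), 2*x*z + 3*sin(y) + 2*exp(-y), x*(2*y + sin(x*z)))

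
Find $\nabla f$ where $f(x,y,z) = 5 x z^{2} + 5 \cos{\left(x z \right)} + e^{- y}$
(5*z*(z - sin(x*z)), -exp(-y), 5*x*(2*z - sin(x*z)))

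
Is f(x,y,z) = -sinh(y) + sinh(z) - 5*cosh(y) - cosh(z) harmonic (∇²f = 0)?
No, ∇²f = -sinh(y) + sinh(z) - 5*cosh(y) - cosh(z)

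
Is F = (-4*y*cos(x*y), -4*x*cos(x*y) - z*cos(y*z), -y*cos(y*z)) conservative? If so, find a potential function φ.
Yes, F is conservative. φ = -4*sin(x*y) - sin(y*z)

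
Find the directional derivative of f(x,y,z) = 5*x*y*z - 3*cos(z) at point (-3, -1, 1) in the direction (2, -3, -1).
sqrt(14)*(20 - 3*sin(1))/14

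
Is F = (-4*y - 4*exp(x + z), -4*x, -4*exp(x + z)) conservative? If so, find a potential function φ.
Yes, F is conservative. φ = -4*x*y - 4*exp(x + z)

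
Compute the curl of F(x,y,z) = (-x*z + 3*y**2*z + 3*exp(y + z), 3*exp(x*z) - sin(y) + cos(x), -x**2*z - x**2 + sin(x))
(-3*x*exp(x*z), 2*x*z + x + 3*y**2 + 3*exp(y + z) - cos(x), -6*y*z + 3*z*exp(x*z) - 3*exp(y + z) - sin(x))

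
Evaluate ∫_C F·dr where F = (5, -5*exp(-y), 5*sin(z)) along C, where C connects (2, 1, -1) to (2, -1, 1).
10*sinh(1)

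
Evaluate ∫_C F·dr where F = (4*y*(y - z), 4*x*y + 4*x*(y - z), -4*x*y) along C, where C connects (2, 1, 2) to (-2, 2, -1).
-40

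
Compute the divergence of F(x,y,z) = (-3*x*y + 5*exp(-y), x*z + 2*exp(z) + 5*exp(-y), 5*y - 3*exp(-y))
-3*y - 5*exp(-y)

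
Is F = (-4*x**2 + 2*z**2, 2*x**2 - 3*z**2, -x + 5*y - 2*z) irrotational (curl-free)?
No, ∇×F = (6*z + 5, 4*z + 1, 4*x)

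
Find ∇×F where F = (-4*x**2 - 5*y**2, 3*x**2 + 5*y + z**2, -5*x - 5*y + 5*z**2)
(-2*z - 5, 5, 6*x + 10*y)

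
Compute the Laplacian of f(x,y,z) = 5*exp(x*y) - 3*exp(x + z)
5*x**2*exp(x*y) + 5*y**2*exp(x*y) - 6*exp(x + z)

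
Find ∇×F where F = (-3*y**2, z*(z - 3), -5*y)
(-2*z - 2, 0, 6*y)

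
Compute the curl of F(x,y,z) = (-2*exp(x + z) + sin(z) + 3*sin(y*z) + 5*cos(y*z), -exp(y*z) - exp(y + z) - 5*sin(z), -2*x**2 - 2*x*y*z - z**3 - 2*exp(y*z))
(-2*x*z + y*exp(y*z) - 2*z*exp(y*z) + exp(y + z) + 5*cos(z), 4*x + 2*y*z - 5*y*sin(y*z) + 3*y*cos(y*z) - 2*exp(x + z) + cos(z), z*(5*sin(y*z) - 3*cos(y*z)))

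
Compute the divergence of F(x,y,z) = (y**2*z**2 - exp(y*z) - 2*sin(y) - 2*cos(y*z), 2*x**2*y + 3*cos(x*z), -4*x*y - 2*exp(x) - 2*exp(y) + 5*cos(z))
2*x**2 - 5*sin(z)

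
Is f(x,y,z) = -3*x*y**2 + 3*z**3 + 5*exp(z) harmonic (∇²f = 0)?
No, ∇²f = -6*x + 18*z + 5*exp(z)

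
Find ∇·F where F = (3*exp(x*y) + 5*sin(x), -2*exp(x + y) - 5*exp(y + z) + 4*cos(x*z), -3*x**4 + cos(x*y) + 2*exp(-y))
3*y*exp(x*y) - 2*exp(x + y) - 5*exp(y + z) + 5*cos(x)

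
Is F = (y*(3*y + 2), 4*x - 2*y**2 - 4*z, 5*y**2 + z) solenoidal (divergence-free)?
No, ∇·F = 1 - 4*y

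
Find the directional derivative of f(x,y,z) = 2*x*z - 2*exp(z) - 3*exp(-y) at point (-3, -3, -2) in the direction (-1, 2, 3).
sqrt(14)*(-7*exp(2) - 3 + 3*exp(5))*exp(-2)/7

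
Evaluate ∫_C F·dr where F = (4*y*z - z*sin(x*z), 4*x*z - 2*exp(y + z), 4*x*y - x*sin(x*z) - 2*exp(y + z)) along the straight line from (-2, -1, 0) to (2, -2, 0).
-(2 - 2*E)*exp(-2)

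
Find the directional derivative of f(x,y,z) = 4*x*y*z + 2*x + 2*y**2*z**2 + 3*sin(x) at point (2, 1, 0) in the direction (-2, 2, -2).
sqrt(3)*(-10/3 - cos(2))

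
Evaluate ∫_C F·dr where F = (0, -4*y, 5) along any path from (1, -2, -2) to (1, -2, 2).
20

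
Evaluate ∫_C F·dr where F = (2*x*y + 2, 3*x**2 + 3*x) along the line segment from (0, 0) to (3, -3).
-105/2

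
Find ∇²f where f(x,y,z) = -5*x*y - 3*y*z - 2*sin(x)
2*sin(x)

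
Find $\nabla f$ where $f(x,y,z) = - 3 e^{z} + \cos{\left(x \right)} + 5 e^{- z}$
(-sin(x), 0, 2*sinh(z) - 8*cosh(z))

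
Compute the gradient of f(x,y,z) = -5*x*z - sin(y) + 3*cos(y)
(-5*z, -3*sin(y) - cos(y), -5*x)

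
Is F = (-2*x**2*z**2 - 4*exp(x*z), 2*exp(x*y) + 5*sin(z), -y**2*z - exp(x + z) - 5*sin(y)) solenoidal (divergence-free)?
No, ∇·F = -4*x*z**2 + 2*x*exp(x*y) - y**2 - 4*z*exp(x*z) - exp(x + z)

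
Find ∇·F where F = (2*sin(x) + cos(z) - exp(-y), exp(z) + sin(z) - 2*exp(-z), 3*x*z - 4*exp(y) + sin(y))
3*x + 2*cos(x)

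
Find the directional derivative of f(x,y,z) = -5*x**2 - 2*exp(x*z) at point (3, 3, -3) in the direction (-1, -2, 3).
3*sqrt(14)*(-4 + 5*exp(9))*exp(-9)/7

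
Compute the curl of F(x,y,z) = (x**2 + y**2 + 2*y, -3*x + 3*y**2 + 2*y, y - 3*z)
(1, 0, -2*y - 5)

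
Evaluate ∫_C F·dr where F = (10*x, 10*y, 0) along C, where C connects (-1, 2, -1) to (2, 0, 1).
-5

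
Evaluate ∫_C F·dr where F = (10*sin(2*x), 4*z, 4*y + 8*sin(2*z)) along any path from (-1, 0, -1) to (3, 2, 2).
-5*cos(6) + 9*cos(2) - 4*cos(4) + 16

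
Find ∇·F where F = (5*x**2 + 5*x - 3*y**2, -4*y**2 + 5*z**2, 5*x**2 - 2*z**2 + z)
10*x - 8*y - 4*z + 6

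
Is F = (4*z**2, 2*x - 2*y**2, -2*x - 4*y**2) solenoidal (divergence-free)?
No, ∇·F = -4*y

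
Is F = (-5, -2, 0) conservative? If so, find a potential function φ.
Yes, F is conservative. φ = -5*x - 2*y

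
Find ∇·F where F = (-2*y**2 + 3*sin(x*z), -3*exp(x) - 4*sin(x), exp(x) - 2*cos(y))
3*z*cos(x*z)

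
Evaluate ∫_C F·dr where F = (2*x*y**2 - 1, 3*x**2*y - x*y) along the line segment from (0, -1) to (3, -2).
143/4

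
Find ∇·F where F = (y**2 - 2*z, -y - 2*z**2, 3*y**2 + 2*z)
1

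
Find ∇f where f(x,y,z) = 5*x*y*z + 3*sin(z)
(5*y*z, 5*x*z, 5*x*y + 3*cos(z))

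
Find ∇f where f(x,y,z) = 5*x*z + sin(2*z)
(5*z, 0, 5*x + 2*cos(2*z))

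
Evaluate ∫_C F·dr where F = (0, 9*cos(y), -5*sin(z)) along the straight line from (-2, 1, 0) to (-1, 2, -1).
-9*sin(1) - 5 + 5*cos(1) + 9*sin(2)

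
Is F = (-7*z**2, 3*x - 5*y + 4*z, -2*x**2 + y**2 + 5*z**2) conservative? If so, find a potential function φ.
No, ∇×F = (2*y - 4, 4*x - 14*z, 3) ≠ 0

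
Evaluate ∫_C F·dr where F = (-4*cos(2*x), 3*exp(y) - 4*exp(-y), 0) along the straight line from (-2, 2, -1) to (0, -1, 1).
-3*exp(2) - 4*exp(-2) + 3*exp(-1) - 2*sin(4) + 4*E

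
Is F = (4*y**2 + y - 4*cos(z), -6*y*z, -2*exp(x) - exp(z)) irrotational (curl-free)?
No, ∇×F = (6*y, 2*exp(x) + 4*sin(z), -8*y - 1)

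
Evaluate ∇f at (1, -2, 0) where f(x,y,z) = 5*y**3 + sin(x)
(cos(1), 60, 0)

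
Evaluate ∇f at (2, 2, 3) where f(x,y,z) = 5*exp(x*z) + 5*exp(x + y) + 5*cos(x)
(-5*sin(2) + 5*exp(4) + 15*exp(6), 5*exp(4), 10*exp(6))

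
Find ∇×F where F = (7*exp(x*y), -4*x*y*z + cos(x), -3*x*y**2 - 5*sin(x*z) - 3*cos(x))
(-2*x*y, 3*y**2 + 5*z*cos(x*z) - 3*sin(x), -7*x*exp(x*y) - 4*y*z - sin(x))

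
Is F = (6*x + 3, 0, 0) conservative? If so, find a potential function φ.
Yes, F is conservative. φ = 3*x*(x + 1)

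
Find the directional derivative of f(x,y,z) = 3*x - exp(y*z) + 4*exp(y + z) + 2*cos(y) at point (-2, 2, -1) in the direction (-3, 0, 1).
sqrt(10)*(-9*exp(2) - 2 + 4*exp(3))*exp(-2)/10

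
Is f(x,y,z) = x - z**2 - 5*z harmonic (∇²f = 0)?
No, ∇²f = -2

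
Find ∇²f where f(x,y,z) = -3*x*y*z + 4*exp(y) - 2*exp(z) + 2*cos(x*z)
-2*x**2*cos(x*z) - 2*z**2*cos(x*z) + 4*exp(y) - 2*exp(z)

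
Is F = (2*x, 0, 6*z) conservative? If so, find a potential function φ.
Yes, F is conservative. φ = x**2 + 3*z**2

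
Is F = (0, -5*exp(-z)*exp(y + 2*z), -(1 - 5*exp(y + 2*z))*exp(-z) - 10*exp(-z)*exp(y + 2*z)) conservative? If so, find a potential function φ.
Yes, F is conservative. φ = (1 - 5*exp(y + 2*z))*exp(-z)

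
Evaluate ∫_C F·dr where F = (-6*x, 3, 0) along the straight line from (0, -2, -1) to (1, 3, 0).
12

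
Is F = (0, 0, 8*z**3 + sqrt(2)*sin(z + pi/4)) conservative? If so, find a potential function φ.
Yes, F is conservative. φ = 2*z**4 - sqrt(2)*cos(z + pi/4)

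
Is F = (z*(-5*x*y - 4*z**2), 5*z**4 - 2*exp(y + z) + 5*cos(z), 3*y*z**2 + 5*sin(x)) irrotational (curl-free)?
No, ∇×F = (-20*z**3 + 3*z**2 + 2*exp(y + z) + 5*sin(z), -5*x*y - 12*z**2 - 5*cos(x), 5*x*z)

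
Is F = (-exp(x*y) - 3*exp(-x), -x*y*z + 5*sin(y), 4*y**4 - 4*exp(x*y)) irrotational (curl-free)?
No, ∇×F = (x*y - 4*x*exp(x*y) + 16*y**3, 4*y*exp(x*y), x*exp(x*y) - y*z)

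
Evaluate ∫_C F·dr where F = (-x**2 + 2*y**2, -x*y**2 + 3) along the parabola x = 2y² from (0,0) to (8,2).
-2182/15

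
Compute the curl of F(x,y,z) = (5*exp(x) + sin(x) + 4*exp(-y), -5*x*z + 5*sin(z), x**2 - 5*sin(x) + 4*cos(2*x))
(5*x - 5*cos(z), -2*x + 8*sin(2*x) + 5*cos(x), -5*z + 4*exp(-y))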